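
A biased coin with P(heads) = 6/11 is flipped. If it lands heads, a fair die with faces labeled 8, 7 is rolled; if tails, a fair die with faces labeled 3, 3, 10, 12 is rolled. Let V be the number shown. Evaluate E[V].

80/11

E[V | heads] = (8+7)/2 = 15/2.
E[V | tails] = (3+3+10+12)/4 = 7.
By the law of total expectation,
E[V] = (6/11)·(15/2) + (5/11)·(7) = 80/11.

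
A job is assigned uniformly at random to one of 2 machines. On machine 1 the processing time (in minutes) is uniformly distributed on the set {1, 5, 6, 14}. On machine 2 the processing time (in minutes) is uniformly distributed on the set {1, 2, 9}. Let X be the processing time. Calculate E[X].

E[X | machine 1] = (1+5+6+14)/4 = 13/2.
E[X | machine 2] = (1+2+9)/3 = 4.
E[X] = (1/2)·(13/2) + (1/2)·(4) = 21/4.

21/4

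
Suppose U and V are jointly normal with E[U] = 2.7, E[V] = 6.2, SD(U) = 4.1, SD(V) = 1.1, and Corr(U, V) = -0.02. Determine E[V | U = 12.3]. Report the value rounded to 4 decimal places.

E[V | U=x] = μ_V + ρ(σ_V/σ_U)(x − μ_U) for jointly normal variables.
E[V | U=12.3] = 6.2 + (-0.02)·(1.1/4.1)·(12.3 − (2.7)) = 6.2 + (-0.0053659)·(9.6) = 6.1485.

6.1485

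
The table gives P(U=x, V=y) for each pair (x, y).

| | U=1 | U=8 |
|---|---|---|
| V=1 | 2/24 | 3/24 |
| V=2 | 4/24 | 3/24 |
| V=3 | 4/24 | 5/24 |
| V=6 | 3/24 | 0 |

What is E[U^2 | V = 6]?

P(V = 6) = 1/8.
Σ U^2·P over the event = 1·(3/24) = 1/8.
E[U^2 | V = 6] = (1/8) / (1/8) = 1.

1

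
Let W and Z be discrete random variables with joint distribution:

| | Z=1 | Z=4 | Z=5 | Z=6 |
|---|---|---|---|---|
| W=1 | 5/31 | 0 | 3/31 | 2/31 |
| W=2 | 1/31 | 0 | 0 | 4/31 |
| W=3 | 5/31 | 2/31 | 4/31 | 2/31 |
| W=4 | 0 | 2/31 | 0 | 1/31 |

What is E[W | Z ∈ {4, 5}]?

P(Z ∈ {4, 5}) = 11/31.
Summing W·P(W=x,Z=y) over the conditioning event gives 29/31.
E[W | Z ∈ {4, 5}] = (29/31) / (11/31) = 29/11.

29/11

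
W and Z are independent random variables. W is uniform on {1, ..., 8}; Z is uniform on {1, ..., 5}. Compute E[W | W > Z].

P(W > Z) = 5/8.
Summing W·P(x,y) over outcomes with W > Z gives 29/8.
E[W | W > Z] = (29/8) / (5/8) = 29/5.

29/5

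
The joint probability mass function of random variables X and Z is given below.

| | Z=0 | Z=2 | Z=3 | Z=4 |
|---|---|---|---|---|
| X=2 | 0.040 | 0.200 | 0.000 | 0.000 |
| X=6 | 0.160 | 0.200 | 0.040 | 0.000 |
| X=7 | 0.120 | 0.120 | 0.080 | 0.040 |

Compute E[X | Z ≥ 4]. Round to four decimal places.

7.0000

P(Z ≥ 4) = 0.040.
Σ X·P over the event = 7·(0.040) = 0.280.
E[X | Z ≥ 4] = (0.280) / (0.040) = 7.0000.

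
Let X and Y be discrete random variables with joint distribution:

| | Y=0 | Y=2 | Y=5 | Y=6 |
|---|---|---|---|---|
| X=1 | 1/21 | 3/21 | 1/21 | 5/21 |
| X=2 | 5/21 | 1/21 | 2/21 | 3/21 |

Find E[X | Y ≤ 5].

P(Y ≤ 5) = 13/21.
Σ X·P over the event = 1·(1/21) + 1·(3/21) + 1·(1/21) + 2·(5/21) + 2·(1/21) + 2·(2/21) = 1.
E[X | Y ≤ 5] = (1) / (13/21) = 21/13.

21/13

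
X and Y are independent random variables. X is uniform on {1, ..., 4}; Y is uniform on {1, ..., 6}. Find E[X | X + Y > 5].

P(X + Y > 5) = 7/12.
Summing X·P(x,y) over outcomes with X + Y > 5 gives 5/3.
E[X | X + Y > 5] = (5/3) / (7/12) = 20/7.

20/7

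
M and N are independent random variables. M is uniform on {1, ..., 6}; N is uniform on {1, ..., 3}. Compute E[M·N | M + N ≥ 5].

P(M + N ≥ 5) = 2/3.
Summing MN·P(x,y) over outcomes with M + N ≥ 5 gives 37/6.
E[M·N | M + N ≥ 5] = (37/6) / (2/3) = 37/4.

37/4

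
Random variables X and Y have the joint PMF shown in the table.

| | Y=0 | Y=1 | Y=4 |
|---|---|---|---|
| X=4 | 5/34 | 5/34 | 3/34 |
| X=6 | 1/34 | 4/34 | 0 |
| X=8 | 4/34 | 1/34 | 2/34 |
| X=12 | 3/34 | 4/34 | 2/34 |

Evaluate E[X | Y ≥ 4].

P(Y ≥ 4) = 7/34.
Summing X·P(X=x,Y=y) over the conditioning event gives 26/17.
E[X | Y ≥ 4] = (26/17) / (7/34) = 52/7.

52/7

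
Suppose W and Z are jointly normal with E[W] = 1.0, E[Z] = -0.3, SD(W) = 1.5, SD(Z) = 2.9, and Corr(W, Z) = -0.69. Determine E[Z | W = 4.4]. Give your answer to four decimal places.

-4.8356

For a bivariate normal, E[Z | W=x] = μ_Z + ρ·(σ_Z/σ_W)·(x − μ_W).
E[Z | W=4.4] = -0.3 + (-0.69)·(2.9/1.5)·(4.4 − (1.0)) = -0.3 + (-1.334)·(3.4) = -4.8356.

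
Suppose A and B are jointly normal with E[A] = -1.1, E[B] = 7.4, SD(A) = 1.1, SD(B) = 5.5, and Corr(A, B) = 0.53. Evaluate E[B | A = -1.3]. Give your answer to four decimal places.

6.8700

For a bivariate normal, E[B | A=x] = μ_B + ρ·(σ_B/σ_A)·(x − μ_A).
E[B | A=-1.3] = 7.4 + (0.53)·(5.5/1.1)·(-1.3 − (-1.1)) = 7.4 + (2.65)·(-0.2) = 6.8700.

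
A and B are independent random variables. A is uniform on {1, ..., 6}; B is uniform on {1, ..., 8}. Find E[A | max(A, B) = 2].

5/3

Outcomes with max(A, B) = 2: (1,2), (2,1), (2,2), each with probability 1/48.
E[A | max(A, B) = 2] = (1 + 2 + 2) / 3 = 5/3.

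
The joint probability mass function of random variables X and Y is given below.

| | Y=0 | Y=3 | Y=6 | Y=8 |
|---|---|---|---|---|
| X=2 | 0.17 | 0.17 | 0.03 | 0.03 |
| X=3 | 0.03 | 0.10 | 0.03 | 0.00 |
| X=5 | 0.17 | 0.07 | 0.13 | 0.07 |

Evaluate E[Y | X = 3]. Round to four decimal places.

3.0000

P(X = 3) = 0.16.
Σ Y·P over the event = 0·(0.03) + 3·(0.10) + 6·(0.03) = 0.48.
E[Y | X = 3] = (0.48) / (0.16) = 3.0000.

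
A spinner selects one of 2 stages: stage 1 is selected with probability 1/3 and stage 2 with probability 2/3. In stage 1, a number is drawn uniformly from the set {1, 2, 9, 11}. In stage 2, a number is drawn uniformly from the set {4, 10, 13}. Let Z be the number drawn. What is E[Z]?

95/12

E[Z | stage 1] = (1+2+9+11)/4 = 23/4.
E[Z | stage 2] = (4+10+13)/3 = 9.
By the law of total expectation,
E[Z] = (1/3)·(23/4) + (2/3)·(9) = 95/12.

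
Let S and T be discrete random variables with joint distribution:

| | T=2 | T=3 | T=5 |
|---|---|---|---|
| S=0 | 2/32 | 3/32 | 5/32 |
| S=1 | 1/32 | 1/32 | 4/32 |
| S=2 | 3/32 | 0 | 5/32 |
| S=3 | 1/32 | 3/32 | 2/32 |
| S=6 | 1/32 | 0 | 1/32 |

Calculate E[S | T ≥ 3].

3/2

P(T ≥ 3) = 3/4.
Summing S·P(S=x,T=y) over the conditioning event gives 9/8.
E[S | T ≥ 3] = (9/8) / (3/4) = 3/2.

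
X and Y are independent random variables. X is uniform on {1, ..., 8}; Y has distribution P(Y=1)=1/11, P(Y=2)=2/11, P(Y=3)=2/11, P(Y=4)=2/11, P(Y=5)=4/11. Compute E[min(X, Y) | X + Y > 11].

P(X + Y > 11) = 5/44.
Summing min(X,Y)·P(x,y) over outcomes with X + Y > 11 gives 6/11.
E[min(X, Y) | X + Y > 11] = (6/11) / (5/44) = 24/5.

24/5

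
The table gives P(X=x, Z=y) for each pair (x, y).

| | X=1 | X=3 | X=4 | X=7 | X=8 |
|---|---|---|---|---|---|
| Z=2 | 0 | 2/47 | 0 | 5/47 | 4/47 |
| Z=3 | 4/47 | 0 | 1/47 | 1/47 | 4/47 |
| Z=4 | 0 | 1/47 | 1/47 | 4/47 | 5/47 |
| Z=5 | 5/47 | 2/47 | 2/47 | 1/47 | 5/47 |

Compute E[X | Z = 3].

47/10

P(Z = 3) = 10/47.
Σ X·P over the event = 1·(4/47) + 4·(1/47) + 7·(1/47) + 8·(4/47) = 1.
E[X | Z = 3] = (1) / (10/47) = 47/10.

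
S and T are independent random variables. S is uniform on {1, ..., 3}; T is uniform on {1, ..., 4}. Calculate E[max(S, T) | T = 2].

7/3

Outcomes with T = 2: (1,2), (2,2), (3,2), each with probability 1/12.
E[max(S, T) | T = 2] = (2 + 2 + 3) / 3 = 7/3.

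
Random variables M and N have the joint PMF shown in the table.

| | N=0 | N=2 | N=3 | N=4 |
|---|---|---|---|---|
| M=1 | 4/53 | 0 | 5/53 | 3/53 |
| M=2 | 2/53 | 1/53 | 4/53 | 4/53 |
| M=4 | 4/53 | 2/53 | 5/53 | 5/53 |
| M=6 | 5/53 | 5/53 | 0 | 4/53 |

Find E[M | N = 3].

33/14

P(N = 3) = 14/53.
Σ M·P over the event = 1·(5/53) + 2·(4/53) + 4·(5/53) = 33/53.
E[M | N = 3] = (33/53) / (14/53) = 33/14.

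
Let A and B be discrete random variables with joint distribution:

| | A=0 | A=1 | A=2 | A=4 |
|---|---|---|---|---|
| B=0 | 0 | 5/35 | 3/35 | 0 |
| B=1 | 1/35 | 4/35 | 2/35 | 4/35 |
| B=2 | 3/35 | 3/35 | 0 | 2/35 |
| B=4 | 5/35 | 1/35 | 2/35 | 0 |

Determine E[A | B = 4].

P(B = 4) = 8/35.
Σ A·P over the event = 0·(5/35) + 1·(1/35) + 2·(2/35) = 1/7.
E[A | B = 4] = (1/7) / (8/35) = 5/8.

5/8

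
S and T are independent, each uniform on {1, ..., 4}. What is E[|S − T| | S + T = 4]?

4/3

P(S + T = 4) = 3/16.
Summing |S−T|·P(x,y) over outcomes with S + T = 4 gives 1/4.
E[|S − T| | S + T = 4] = (1/4) / (3/16) = 4/3.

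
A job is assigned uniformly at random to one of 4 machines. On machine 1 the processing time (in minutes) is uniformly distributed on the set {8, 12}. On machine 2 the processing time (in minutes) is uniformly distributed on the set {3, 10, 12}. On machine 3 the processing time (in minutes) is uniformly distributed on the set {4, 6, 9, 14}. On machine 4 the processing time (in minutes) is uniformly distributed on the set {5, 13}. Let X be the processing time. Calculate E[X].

427/48

E[X | machine 1] = (8+12)/2 = 10.
E[X | machine 2] = (3+10+12)/3 = 25/3.
E[X | machine 3] = (4+6+9+14)/4 = 33/4.
E[X | machine 4] = (5+13)/2 = 9.
E[X] = (1/4)·(10) + (1/4)·(25/3) + (1/4)·(33/4) + (1/4)·(9) = 427/48.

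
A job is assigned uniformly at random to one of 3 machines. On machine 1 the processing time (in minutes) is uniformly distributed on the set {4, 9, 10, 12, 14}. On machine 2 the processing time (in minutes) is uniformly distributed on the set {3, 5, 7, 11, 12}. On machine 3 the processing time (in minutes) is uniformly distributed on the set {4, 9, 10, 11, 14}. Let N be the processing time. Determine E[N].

9

E[N | machine 1] = (4+9+10+12+14)/5 = 49/5.
E[N | machine 2] = (3+5+7+11+12)/5 = 38/5.
E[N | machine 3] = (4+9+10+11+14)/5 = 48/5.
E[N] = (1/3)·(49/5) + (1/3)·(38/5) + (1/3)·(48/5) = 9.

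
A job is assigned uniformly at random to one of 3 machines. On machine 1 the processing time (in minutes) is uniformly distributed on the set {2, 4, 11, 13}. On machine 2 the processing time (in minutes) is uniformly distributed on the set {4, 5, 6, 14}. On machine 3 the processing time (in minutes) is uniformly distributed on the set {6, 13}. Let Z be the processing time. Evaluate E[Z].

E[Z | machine 1] = (2+4+11+13)/4 = 15/2.
E[Z | machine 2] = (4+5+6+14)/4 = 29/4.
E[Z | machine 3] = (6+13)/2 = 19/2.
E[Z] = (1/3)·(15/2) + (1/3)·(29/4) + (1/3)·(19/2) = 97/12.

97/12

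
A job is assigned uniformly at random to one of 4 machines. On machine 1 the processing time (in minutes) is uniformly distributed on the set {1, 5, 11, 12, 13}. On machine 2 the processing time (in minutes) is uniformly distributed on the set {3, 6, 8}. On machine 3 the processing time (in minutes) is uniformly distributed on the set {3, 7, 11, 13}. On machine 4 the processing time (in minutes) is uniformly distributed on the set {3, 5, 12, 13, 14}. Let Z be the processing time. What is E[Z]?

E[Z | machine 1] = (1+5+11+12+13)/5 = 42/5.
E[Z | machine 2] = (3+6+8)/3 = 17/3.
E[Z | machine 3] = (3+7+11+13)/4 = 17/2.
E[Z | machine 4] = (3+5+12+13+14)/5 = 47/5.
By the law of total expectation,
E[Z] = (1/4)·(42/5) + (1/4)·(17/3) + (1/4)·(17/2) + (1/4)·(47/5) = 959/120.

959/120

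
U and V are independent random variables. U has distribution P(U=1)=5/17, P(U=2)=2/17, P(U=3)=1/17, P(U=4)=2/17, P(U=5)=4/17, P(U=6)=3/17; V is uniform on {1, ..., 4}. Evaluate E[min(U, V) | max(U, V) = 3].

P(max(U, V) = 3) = 5/34.
Summing min(U,V)·P(x,y) over outcomes with max(U, V) = 3 gives 15/68.
E[min(U, V) | max(U, V) = 3] = (15/68) / (5/34) = 3/2.

3/2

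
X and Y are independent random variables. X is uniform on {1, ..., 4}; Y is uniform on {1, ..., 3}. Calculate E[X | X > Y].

Outcomes with X > Y: (2,1), (3,1), (3,2), (4,1), (4,2), (4,3), each with probability 1/12.
E[X | X > Y] = (2 + 3 + 3 + 4 + 4 + 4) / 6 = 10/3.

10/3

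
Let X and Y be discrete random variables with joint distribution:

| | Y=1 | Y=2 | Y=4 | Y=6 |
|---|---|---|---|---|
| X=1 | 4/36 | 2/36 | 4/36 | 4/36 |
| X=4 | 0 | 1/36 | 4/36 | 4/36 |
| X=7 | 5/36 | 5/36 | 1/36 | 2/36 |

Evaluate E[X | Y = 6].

P(Y = 6) = 5/18.
Σ X·P over the event = 1·(4/36) + 4·(4/36) + 7·(2/36) = 17/18.
E[X | Y = 6] = (17/18) / (5/18) = 17/5.

17/5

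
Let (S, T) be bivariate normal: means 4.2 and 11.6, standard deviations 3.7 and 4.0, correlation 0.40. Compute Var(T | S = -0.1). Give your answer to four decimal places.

13.4400

Var(T | S=x) = (1 − ρ²)·σ_T².
Var(T | S=-0.1) = (4.0)²·(1 − (0.40)²) = 16·0.84 = 13.4400.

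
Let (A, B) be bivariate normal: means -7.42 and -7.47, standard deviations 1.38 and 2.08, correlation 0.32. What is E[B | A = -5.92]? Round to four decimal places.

-6.7465

E[B | A=x] = μ_B + ρ(σ_B/σ_A)(x − μ_A) for jointly normal variables.
E[B | A=-5.92] = -7.47 + (0.32)·(2.08/1.38)·(-5.92 − (-7.42)) = -7.47 + (0.48232)·(1.5) = -6.7465.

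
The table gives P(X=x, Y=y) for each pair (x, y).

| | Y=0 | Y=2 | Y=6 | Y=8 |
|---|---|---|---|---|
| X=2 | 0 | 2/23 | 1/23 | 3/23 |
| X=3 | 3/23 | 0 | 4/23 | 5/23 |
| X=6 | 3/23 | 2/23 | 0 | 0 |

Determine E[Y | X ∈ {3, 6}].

P(X ∈ {3, 6}) = 17/23.
Σ Y·P over the event = 0·(3/23) + 6·(4/23) + 8·(5/23) + 0·(3/23) + 2·(2/23) = 68/23.
E[Y | X ∈ {3, 6}] = (68/23) / (17/23) = 4.

4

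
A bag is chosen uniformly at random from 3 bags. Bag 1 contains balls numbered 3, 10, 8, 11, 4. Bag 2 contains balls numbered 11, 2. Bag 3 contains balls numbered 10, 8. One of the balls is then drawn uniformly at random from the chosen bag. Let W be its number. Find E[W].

227/30

E[W | bag 1] = (3+10+8+11+4)/5 = 36/5.
E[W | bag 2] = (11+2)/2 = 13/2.
E[W | bag 3] = (10+8)/2 = 9.
By the law of total expectation,
E[W] = (1/3)·(36/5) + (1/3)·(13/2) + (1/3)·(9) = 227/30.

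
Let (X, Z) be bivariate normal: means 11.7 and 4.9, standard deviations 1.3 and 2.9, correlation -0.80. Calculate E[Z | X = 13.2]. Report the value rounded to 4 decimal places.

2.2231

E[Z | X=x] = μ_Z + ρ(σ_Z/σ_X)(x − μ_X) for jointly normal variables.
E[Z | X=13.2] = 4.9 + (-0.80)·(2.9/1.3)·(13.2 − (11.7)) = 4.9 + (-1.7846)·(1.5) = 2.2231.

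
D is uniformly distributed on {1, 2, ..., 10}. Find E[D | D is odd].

Given D is odd, D is equally likely to be any of {1, 3, 5, 7, 9}.
E[D | D is odd] = (1 + 3 + 5 + 7 + 9) / 5 = 5.

5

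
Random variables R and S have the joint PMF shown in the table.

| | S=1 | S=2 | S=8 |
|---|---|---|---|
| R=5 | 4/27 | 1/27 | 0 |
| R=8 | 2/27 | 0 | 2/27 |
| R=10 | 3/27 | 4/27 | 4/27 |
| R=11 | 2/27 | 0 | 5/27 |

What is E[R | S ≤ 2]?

133/16

P(S ≤ 2) = 16/27.
Summing R·P(R=x,S=y) over the conditioning event gives 133/27.
E[R | S ≤ 2] = (133/27) / (16/27) = 133/16.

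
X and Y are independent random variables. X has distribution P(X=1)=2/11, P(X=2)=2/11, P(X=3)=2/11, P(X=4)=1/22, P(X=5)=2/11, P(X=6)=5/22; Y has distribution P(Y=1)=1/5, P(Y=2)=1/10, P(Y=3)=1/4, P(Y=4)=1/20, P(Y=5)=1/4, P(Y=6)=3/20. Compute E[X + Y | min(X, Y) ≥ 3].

64/7

P(min(X, Y) ≥ 3) = 49/110.
Summing (X+Y)·P(x,y) over outcomes with min(X, Y) ≥ 3 gives 224/55.
E[X + Y | min(X, Y) ≥ 3] = (224/55) / (49/110) = 64/7.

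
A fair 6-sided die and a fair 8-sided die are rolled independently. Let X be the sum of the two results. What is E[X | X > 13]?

P(X > 13) = 1/48.
Σ over the event: 14·1/48 = 7/24.
E[X | X > 13] = (7/24) / (1/48) = 14.

14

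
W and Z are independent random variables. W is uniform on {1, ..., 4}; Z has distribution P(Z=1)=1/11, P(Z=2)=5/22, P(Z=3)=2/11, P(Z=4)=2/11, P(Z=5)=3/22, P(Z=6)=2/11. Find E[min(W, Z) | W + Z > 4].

P(W + Z > 4) = 17/22.
Summing min(W,Z)·P(x,y) over outcomes with W + Z > 4 gives 41/22.
E[min(W, Z) | W + Z > 4] = (41/22) / (17/22) = 41/17.

41/17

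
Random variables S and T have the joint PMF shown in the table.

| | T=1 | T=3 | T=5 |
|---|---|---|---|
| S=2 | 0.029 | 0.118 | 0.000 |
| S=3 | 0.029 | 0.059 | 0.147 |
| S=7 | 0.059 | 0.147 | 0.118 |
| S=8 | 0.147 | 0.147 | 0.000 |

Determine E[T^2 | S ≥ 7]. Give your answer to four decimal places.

P(S ≥ 7) = 0.618.
Summing T^2·P(S=x,T=y) over the conditioning event gives 5.802.
E[T^2 | S ≥ 7] = (5.802) / (0.618) = 9.3883.

9.3883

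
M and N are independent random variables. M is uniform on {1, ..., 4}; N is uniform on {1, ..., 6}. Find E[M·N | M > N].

P(M > N) = 1/4.
Summing MN·P(x,y) over outcomes with M > N gives 35/24.
E[M·N | M > N] = (35/24) / (1/4) = 35/6.

35/6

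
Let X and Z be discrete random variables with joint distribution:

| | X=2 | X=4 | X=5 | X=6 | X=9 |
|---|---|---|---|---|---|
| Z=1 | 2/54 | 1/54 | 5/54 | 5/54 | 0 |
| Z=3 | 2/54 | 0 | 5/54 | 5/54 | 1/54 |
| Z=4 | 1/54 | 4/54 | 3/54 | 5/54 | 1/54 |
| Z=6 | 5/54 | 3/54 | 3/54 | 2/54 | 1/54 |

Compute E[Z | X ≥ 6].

P(X ≥ 6) = 10/27.
Σ Z·P over the event = 1·(5/54) + 3·(5/54) + 4·(5/54) + 6·(2/54) + 3·(1/54) + 4·(1/54) + 6·(1/54) = 65/54.
E[Z | X ≥ 6] = (65/54) / (10/27) = 13/4.

13/4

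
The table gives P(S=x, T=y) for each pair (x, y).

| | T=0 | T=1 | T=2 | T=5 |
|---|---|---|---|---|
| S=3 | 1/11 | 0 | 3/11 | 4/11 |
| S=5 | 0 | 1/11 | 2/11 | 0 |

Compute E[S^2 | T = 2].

77/5

P(T = 2) = 5/11.
Summing S^2·P(S=x,T=y) over the conditioning event gives 7.
E[S^2 | T = 2] = (7) / (5/11) = 77/5.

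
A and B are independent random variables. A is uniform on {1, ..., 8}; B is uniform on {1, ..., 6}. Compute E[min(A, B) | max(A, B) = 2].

4/3

Outcomes with max(A, B) = 2: (1,2), (2,1), (2,2), each with probability 1/48.
E[min(A, B) | max(A, B) = 2] = (1 + 1 + 2) / 3 = 4/3.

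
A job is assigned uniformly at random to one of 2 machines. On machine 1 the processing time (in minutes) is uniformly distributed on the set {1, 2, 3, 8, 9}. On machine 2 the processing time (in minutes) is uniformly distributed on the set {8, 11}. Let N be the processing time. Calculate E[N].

141/20

E[N | machine 1] = (1+2+3+8+9)/5 = 23/5.
E[N | machine 2] = (8+11)/2 = 19/2.
E[N] = (1/2)·(23/5) + (1/2)·(19/2) = 141/20.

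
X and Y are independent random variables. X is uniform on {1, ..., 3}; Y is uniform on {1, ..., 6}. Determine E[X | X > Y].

Outcomes with X > Y: (2,1), (3,1), (3,2), each with probability 1/18.
E[X | X > Y] = (2 + 3 + 3) / 3 = 8/3.

8/3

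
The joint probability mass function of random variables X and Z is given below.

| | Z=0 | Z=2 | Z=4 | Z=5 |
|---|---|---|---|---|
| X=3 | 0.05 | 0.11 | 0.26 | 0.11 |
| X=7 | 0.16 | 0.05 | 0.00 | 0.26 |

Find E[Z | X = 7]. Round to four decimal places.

P(X = 7) = 0.47.
Σ Z·P over the event = 0·(0.16) + 2·(0.05) + 5·(0.26) = 1.40.
E[Z | X = 7] = (1.40) / (0.47) = 2.9787.

2.9787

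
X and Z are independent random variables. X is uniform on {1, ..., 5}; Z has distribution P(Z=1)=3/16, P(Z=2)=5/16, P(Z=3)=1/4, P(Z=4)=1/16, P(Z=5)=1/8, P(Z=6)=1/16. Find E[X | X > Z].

P(X > Z) = 9/20.
Summing X·P(x,y) over outcomes with X > Z gives 143/80.
E[X | X > Z] = (143/80) / (9/20) = 143/36.

143/36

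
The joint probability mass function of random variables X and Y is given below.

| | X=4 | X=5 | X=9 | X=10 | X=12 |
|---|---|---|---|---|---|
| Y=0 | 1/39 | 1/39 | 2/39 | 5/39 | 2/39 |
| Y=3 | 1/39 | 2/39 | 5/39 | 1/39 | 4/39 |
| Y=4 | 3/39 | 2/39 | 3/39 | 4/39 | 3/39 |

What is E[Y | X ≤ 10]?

P(X ≤ 10) = 10/13.
Summing Y·P(X=x,Y=y) over the conditioning event gives 25/13.
E[Y | X ≤ 10] = (25/13) / (10/13) = 5/2.

5/2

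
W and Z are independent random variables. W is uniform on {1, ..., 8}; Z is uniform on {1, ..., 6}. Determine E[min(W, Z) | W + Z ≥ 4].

P(W + Z ≥ 4) = 15/16.
Summing min(W,Z)·P(x,y) over outcomes with W + Z ≥ 4 gives 65/24.
E[min(W, Z) | W + Z ≥ 4] = (65/24) / (15/16) = 26/9.

26/9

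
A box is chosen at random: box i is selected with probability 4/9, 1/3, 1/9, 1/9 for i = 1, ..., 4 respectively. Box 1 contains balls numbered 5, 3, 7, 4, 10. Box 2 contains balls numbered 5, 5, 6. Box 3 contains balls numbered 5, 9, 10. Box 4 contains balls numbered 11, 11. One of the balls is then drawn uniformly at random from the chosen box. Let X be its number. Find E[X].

97/15

E[X | box 1] = (5+3+7+4+10)/5 = 29/5.
E[X | box 2] = (5+5+6)/3 = 16/3.
E[X | box 3] = (5+9+10)/3 = 8.
E[X | box 4] = (11+11)/2 = 11.
E[X] = (4/9)·(29/5) + (1/3)·(16/3) + (1/9)·(8) + (1/9)·(11) = 97/15.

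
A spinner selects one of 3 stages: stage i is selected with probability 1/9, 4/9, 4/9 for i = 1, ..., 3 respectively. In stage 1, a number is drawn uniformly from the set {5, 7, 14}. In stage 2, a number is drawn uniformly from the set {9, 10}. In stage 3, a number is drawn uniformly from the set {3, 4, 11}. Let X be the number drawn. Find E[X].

E[X | stage 1] = (5+7+14)/3 = 26/3.
E[X | stage 2] = (9+10)/2 = 19/2.
E[X | stage 3] = (3+4+11)/3 = 6.
E[X] = (1/9)·(26/3) + (4/9)·(19/2) + (4/9)·(6) = 212/27.

212/27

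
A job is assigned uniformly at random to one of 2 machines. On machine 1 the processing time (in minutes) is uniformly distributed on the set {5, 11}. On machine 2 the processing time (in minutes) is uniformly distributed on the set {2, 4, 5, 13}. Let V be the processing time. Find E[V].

E[V | machine 1] = (5+11)/2 = 8.
E[V | machine 2] = (2+4+5+13)/4 = 6.
By the law of total expectation,
E[V] = (1/2)·(8) + (1/2)·(6) = 7.

7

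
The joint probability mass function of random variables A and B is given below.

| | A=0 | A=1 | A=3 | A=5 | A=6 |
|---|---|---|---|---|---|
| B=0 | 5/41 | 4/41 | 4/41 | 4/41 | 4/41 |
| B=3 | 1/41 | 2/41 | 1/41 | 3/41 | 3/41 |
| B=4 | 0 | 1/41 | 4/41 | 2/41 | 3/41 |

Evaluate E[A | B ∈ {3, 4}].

79/20

P(B ∈ {3, 4}) = 20/41.
Summing A·P(A=x,B=y) over the conditioning event gives 79/41.
E[A | B ∈ {3, 4}] = (79/41) / (20/41) = 79/20.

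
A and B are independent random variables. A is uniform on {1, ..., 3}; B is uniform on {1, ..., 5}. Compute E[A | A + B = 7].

5/2

Outcomes with A + B = 7: (2,5), (3,4), each with probability 1/15.
E[A | A + B = 7] = (2 + 3) / 2 = 5/2.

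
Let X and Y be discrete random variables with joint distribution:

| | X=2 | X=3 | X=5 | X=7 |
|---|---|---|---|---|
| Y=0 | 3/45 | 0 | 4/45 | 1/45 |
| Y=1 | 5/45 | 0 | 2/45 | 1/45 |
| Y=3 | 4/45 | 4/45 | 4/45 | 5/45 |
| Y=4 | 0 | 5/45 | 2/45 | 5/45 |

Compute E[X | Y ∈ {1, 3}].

102/25

P(Y ∈ {1, 3}) = 5/9.
Σ X·P over the event = 2·(5/45) + 2·(4/45) + 3·(4/45) + 5·(2/45) + 5·(4/45) + 7·(1/45) + 7·(5/45) = 34/15.
E[X | Y ∈ {1, 3}] = (34/15) / (5/9) = 102/25.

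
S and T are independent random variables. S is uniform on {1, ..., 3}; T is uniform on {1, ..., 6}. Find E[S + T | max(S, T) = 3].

Outcomes with max(S, T) = 3: (1,3), (2,3), (3,1), (3,2), (3,3), each with probability 1/18.
E[S + T | max(S, T) = 3] = (4 + 5 + 4 + 5 + 6) / 5 = 24/5.

24/5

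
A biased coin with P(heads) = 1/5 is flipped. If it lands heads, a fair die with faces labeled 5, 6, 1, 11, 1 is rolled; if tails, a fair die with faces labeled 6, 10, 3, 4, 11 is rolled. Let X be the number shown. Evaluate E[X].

E[X | heads] = (5+6+1+11+1)/5 = 24/5.
E[X | tails] = (6+10+3+4+11)/5 = 34/5.
E[X] = (1/5)·(24/5) + (4/5)·(34/5) = 32/5.

32/5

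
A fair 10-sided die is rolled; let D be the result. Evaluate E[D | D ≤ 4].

Given D ≤ 4, D is equally likely to be any of {1, 2, 3, 4}.
E[D | D ≤ 4] = (1 + 2 + 3 + 4) / 4 = 5/2.

5/2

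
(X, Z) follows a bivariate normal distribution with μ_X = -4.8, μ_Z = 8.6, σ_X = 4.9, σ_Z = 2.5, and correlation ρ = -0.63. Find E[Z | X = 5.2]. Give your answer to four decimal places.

E[Z | X=x] = μ_Z + ρ(σ_Z/σ_X)(x − μ_X) for jointly normal variables.
E[Z | X=5.2] = 8.6 + (-0.63)·(2.5/4.9)·(5.2 − (-4.8)) = 8.6 + (-0.32143)·(10) = 5.3857.

5.3857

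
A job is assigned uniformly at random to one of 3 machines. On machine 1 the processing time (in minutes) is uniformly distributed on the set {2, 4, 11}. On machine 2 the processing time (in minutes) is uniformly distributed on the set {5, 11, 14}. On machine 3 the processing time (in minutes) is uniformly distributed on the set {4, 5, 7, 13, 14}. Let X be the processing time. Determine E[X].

E[X | machine 1] = (2+4+11)/3 = 17/3.
E[X | machine 2] = (5+11+14)/3 = 10.
E[X | machine 3] = (4+5+7+13+14)/5 = 43/5.
E[X] = (1/3)·(17/3) + (1/3)·(10) + (1/3)·(43/5) = 364/45.

364/45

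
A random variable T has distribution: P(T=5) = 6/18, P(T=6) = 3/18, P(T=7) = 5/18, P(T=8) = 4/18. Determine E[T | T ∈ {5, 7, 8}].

97/15

P(T ∈ {5, 7, 8}) = 5/6.
Σ over the event: 5·1/3 + 7·5/18 + 8·2/9 = 97/18.
E[T | T ∈ {5, 7, 8}] = (97/18) / (5/6) = 97/15.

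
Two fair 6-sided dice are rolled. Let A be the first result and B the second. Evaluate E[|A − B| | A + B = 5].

2

Outcomes with A + B = 5: (1,4), (2,3), (3,2), (4,1), each with probability 1/36.
E[|A − B| | A + B = 5] = (3 + 1 + 1 + 3) / 4 = 2.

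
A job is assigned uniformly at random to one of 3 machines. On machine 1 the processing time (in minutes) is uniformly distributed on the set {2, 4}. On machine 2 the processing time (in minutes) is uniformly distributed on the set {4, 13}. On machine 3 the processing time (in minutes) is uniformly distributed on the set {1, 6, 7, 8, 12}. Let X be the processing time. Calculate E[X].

61/10

E[X | machine 1] = (2+4)/2 = 3.
E[X | machine 2] = (4+13)/2 = 17/2.
E[X | machine 3] = (1+6+7+8+12)/5 = 34/5.
By the law of total expectation,
E[X] = (1/3)·(3) + (1/3)·(17/2) + (1/3)·(34/5) = 61/10.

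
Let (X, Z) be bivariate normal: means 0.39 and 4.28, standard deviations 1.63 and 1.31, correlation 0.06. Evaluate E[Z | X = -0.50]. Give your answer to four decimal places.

4.2371

The regression of Z on X has slope ρ·σ_Z/σ_X and passes through (μ_X, μ_Z).
E[Z | X=-0.50] = 4.28 + (0.06)·(1.31/1.63)·(-0.50 − (0.39)) = 4.28 + (0.048221)·(-0.89) = 4.2371.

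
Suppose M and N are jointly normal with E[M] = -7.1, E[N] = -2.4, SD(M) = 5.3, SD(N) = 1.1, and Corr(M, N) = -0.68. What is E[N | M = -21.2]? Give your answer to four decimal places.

-0.4100

For a bivariate normal, E[N | M=x] = μ_N + ρ·(σ_N/σ_M)·(x − μ_M).
E[N | M=-21.2] = -2.4 + (-0.68)·(1.1/5.3)·(-21.2 − (-7.1)) = -2.4 + (-0.141132)·(-14.1) = -0.4100.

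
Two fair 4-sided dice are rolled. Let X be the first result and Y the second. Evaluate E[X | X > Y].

Outcomes with X > Y: (2,1), (3,1), (3,2), (4,1), (4,2), (4,3), each with probability 1/16.
E[X | X > Y] = (2 + 3 + 3 + 4 + 4 + 4) / 6 = 10/3.

10/3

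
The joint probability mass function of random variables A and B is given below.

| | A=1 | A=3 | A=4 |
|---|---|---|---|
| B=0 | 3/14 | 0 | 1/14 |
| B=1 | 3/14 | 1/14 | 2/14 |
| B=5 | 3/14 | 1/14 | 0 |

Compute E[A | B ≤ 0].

P(B ≤ 0) = 2/7.
Σ A·P over the event = 1·(3/14) + 4·(1/14) = 1/2.
E[A | B ≤ 0] = (1/2) / (2/7) = 7/4.

7/4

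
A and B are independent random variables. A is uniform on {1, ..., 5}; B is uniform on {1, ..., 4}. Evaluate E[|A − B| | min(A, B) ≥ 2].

7/6

P(min(A, B) ≥ 2) = 3/5.
Summing |A−B|·P(x,y) over outcomes with min(A, B) ≥ 2 gives 7/10.
E[|A − B| | min(A, B) ≥ 2] = (7/10) / (3/5) = 7/6.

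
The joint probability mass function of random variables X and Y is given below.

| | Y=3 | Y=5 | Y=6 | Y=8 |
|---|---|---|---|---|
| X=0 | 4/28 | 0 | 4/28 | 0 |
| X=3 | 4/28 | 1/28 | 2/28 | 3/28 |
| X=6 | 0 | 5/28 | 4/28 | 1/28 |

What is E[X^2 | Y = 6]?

P(Y = 6) = 5/14.
Σ X^2·P over the event = 0·(4/28) + 9·(2/28) + 36·(4/28) = 81/14.
E[X^2 | Y = 6] = (81/14) / (5/14) = 81/5.

81/5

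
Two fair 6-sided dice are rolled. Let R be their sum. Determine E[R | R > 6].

P(R > 6) = 7/12.
Σ over the event: 7·1/6 + 8·5/36 + 9·1/9 + 10·1/12 + 11·1/18 + 12·1/36 = 91/18.
E[R | R > 6] = (91/18) / (7/12) = 26/3.

26/3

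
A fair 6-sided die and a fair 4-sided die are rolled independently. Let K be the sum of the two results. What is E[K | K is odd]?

P(K is odd) = 1/2.
Σ over the event: 3·1/12 + 5·1/6 + 7·1/6 + 9·1/12 = 3.
E[K | K is odd] = (3) / (1/2) = 6.

6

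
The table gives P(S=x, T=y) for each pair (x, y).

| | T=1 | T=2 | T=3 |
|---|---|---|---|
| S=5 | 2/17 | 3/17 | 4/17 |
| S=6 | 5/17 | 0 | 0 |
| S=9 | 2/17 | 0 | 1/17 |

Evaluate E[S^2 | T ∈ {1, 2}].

467/12

P(T ∈ {1, 2}) = 12/17.
Σ S^2·P over the event = 25·(2/17) + 25·(3/17) + 36·(5/17) + 81·(2/17) = 467/17.
E[S^2 | T ∈ {1, 2}] = (467/17) / (12/17) = 467/12.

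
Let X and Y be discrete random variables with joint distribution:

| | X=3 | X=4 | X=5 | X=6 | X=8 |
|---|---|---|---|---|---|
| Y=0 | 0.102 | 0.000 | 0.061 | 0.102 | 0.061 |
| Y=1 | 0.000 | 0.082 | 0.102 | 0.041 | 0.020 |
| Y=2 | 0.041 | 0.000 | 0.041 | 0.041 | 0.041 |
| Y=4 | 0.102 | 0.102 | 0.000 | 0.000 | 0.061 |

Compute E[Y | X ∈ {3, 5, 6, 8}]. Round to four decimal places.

P(X ∈ {3, 5, 6, 8}) = 0.816.
Summing Y·P(X=x,Y=y) over the conditioning event gives 1.143.
E[Y | X ∈ {3, 5, 6, 8}] = (1.143) / (0.816) = 1.4007.

1.4007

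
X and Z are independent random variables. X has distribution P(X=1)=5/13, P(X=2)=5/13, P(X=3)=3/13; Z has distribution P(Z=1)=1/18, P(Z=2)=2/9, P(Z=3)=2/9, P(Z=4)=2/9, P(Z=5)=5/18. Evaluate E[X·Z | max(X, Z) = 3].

P(max(X, Z) = 3) = 67/234.
Summing XZ·P(x,y) over outcomes with max(X, Z) = 3 gives 41/26.
E[X·Z | max(X, Z) = 3] = (41/26) / (67/234) = 369/67.

369/67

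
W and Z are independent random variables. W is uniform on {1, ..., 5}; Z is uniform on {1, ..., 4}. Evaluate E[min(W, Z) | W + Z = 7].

Outcomes with W + Z = 7: (3,4), (4,3), (5,2), each with probability 1/20.
E[min(W, Z) | W + Z = 7] = (3 + 3 + 2) / 3 = 8/3.

8/3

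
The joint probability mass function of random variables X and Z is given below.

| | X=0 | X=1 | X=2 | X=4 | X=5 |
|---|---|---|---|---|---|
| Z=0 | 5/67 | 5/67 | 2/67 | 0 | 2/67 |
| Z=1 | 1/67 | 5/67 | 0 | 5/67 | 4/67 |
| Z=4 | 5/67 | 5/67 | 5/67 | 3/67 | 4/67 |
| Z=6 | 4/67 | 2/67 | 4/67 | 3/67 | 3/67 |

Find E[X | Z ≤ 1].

P(Z ≤ 1) = 29/67.
Σ X·P over the event = 0·(5/67) + 0·(1/67) + 1·(5/67) + 1·(5/67) + 2·(2/67) + 4·(5/67) + 5·(2/67) + 5·(4/67) = 64/67.
E[X | Z ≤ 1] = (64/67) / (29/67) = 64/29.

64/29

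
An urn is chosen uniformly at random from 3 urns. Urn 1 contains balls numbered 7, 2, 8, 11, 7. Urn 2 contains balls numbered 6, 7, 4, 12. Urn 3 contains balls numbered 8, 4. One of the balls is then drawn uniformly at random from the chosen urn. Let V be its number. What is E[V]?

27/4

E[V | urn 1] = (7+2+8+11+7)/5 = 7.
E[V | urn 2] = (6+7+4+12)/4 = 29/4.
E[V | urn 3] = (8+4)/2 = 6.
E[V] = (1/3)·(7) + (1/3)·(29/4) + (1/3)·(6) = 27/4.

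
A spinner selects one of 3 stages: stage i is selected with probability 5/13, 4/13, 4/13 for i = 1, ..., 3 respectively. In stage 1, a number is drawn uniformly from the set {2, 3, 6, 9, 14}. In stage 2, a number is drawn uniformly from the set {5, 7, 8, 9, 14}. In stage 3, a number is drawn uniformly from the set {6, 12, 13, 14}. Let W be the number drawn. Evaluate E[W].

E[W | stage 1] = (2+3+6+9+14)/5 = 34/5.
E[W | stage 2] = (5+7+8+9+14)/5 = 43/5.
E[W | stage 3] = (6+12+13+14)/4 = 45/4.
E[W] = (5/13)·(34/5) + (4/13)·(43/5) + (4/13)·(45/4) = 567/65.

567/65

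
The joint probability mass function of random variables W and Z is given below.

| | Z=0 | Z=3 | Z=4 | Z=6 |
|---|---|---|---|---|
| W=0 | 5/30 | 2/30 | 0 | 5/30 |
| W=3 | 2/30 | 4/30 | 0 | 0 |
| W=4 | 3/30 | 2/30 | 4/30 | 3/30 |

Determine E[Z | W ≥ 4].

P(W ≥ 4) = 2/5.
Σ Z·P over the event = 0·(3/30) + 3·(2/30) + 4·(4/30) + 6·(3/30) = 4/3.
E[Z | W ≥ 4] = (4/3) / (2/5) = 10/3.

10/3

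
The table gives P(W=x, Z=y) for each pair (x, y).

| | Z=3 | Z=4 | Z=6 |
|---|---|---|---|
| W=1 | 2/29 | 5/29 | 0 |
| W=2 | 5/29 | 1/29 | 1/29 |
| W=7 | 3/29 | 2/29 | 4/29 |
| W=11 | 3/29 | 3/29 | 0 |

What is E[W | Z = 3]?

66/13

P(Z = 3) = 13/29.
Σ W·P over the event = 1·(2/29) + 2·(5/29) + 7·(3/29) + 11·(3/29) = 66/29.
E[W | Z = 3] = (66/29) / (13/29) = 66/13.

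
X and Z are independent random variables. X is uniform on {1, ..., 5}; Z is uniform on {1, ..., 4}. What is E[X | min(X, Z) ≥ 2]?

P(min(X, Z) ≥ 2) = 3/5.
Summing X·P(x,y) over outcomes with min(X, Z) ≥ 2 gives 21/10.
E[X | min(X, Z) ≥ 2] = (21/10) / (3/5) = 7/2.

7/2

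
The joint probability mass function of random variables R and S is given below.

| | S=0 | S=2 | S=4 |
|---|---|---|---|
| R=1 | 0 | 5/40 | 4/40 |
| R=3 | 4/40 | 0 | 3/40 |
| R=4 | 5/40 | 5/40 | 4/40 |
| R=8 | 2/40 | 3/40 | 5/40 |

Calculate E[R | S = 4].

69/16

P(S = 4) = 2/5.
Σ R·P over the event = 1·(4/40) + 3·(3/40) + 4·(4/40) + 8·(5/40) = 69/40.
E[R | S = 4] = (69/40) / (2/5) = 69/16.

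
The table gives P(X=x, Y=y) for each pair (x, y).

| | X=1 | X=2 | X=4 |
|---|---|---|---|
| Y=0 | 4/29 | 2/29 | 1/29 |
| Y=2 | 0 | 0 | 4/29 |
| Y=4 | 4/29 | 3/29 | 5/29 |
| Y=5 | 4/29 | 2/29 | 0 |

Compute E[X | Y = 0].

12/7

P(Y = 0) = 7/29.
Summing X·P(X=x,Y=y) over the conditioning event gives 12/29.
E[X | Y = 0] = (12/29) / (7/29) = 12/7.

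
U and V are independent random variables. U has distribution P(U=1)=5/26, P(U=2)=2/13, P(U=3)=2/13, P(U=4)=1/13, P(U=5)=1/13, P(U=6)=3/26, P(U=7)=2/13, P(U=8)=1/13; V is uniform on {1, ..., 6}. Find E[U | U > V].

P(U > V) = 77/156.
Summing U·P(x,y) over outcomes with U > V gives 75/26.
E[U | U > V] = (75/26) / (77/156) = 450/77.

450/77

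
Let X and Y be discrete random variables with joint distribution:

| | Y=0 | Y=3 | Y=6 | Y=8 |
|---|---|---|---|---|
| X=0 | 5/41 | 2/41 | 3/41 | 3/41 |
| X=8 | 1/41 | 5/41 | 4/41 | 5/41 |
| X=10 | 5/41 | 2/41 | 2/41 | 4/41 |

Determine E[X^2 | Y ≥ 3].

848/15

P(Y ≥ 3) = 30/41.
Summing X^2·P(X=x,Y=y) over the conditioning event gives 1696/41.
E[X^2 | Y ≥ 3] = (1696/41) / (30/41) = 848/15.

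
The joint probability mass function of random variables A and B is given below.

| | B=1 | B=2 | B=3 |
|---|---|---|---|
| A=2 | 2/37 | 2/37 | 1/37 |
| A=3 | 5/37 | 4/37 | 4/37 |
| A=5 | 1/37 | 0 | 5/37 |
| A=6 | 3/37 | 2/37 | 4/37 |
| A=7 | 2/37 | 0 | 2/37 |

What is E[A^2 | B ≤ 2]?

P(B ≤ 2) = 21/37.
Σ A^2·P over the event = 4·(2/37) + 4·(2/37) + 9·(5/37) + 9·(4/37) + 25·(1/37) + 36·(3/37) + 36·(2/37) + 49·(2/37) = 400/37.
E[A^2 | B ≤ 2] = (400/37) / (21/37) = 400/21.

400/21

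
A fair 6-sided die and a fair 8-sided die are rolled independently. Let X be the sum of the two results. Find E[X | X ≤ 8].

160/27

P(X ≤ 8) = 9/16.
Σ over the event: 2·1/48 + 3·1/24 + 4·1/16 + 5·1/12 + 6·5/48 + 7·1/8 + 8·1/8 = 10/3.
E[X | X ≤ 8] = (10/3) / (9/16) = 160/27.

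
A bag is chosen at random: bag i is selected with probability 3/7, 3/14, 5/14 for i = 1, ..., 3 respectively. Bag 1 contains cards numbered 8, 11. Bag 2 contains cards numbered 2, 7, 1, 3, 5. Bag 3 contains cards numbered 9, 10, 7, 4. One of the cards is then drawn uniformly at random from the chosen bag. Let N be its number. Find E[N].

1053/140

E[N | bag 1] = (8+11)/2 = 19/2.
E[N | bag 2] = (2+7+1+3+5)/5 = 18/5.
E[N | bag 3] = (9+10+7+4)/4 = 15/2.
E[N] = (3/7)·(19/2) + (3/14)·(18/5) + (5/14)·(15/2) = 1053/140.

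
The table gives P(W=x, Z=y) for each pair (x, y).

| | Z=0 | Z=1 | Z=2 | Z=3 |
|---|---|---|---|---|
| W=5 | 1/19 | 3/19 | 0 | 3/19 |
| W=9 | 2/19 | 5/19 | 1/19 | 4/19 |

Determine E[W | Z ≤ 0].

23/3

P(Z ≤ 0) = 3/19.
Σ W·P over the event = 5·(1/19) + 9·(2/19) = 23/19.
E[W | Z ≤ 0] = (23/19) / (3/19) = 23/3.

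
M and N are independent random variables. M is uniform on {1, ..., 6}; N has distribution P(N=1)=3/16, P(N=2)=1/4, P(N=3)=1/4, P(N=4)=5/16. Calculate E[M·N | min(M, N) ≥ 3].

16

P(min(M, N) ≥ 3) = 3/8.
Summing MN·P(x,y) over outcomes with min(M, N) ≥ 3 gives 6.
E[M·N | min(M, N) ≥ 3] = (6) / (3/8) = 16.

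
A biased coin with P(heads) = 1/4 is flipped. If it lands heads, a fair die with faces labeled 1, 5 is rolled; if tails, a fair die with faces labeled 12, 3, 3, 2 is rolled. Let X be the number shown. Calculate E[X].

9/2

E[X | heads] = (1+5)/2 = 3.
E[X | tails] = (12+3+3+2)/4 = 5.
E[X] = (1/4)·(3) + (3/4)·(5) = 9/2.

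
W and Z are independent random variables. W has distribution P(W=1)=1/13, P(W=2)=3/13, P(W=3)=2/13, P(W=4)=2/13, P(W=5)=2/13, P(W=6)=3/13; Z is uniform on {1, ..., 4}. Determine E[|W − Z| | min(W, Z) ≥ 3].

P(min(W, Z) ≥ 3) = 9/26.
Summing |W−Z|·P(x,y) over outcomes with min(W, Z) ≥ 3 gives 25/52.
E[|W − Z| | min(W, Z) ≥ 3] = (25/52) / (9/26) = 25/18.

25/18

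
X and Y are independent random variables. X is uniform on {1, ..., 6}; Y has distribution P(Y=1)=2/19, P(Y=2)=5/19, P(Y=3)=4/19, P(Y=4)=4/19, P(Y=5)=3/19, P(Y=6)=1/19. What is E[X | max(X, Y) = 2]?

19/12

P(max(X, Y) = 2) = 2/19.
Summing X·P(x,y) over outcomes with max(X, Y) = 2 gives 1/6.
E[X | max(X, Y) = 2] = (1/6) / (2/19) = 19/12.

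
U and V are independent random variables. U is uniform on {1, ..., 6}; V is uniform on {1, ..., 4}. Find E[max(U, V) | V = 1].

7/2

P(V = 1) = 1/4.
Summing max(U,V)·P(x,y) over outcomes with V = 1 gives 7/8.
E[max(U, V) | V = 1] = (7/8) / (1/4) = 7/2.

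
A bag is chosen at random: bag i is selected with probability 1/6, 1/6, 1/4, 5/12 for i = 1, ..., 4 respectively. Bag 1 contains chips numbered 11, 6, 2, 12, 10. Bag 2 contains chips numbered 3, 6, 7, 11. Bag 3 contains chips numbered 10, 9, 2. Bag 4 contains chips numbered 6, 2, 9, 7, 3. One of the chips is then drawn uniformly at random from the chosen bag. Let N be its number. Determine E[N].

E[N | bag 1] = (11+6+2+12+10)/5 = 41/5.
E[N | bag 2] = (3+6+7+11)/4 = 27/4.
E[N | bag 3] = (10+9+2)/3 = 7.
E[N | bag 4] = (6+2+9+7+3)/5 = 27/5.
By the law of total expectation,
E[N] = (1/6)·(41/5) + (1/6)·(27/4) + (1/4)·(7) + (5/12)·(27/5) = 779/120.

779/120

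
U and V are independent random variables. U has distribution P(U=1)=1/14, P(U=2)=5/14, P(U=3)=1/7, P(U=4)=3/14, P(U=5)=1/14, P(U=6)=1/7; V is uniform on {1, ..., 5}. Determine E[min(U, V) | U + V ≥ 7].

P(U + V ≥ 7) = 16/35.
Summing min(U,V)·P(x,y) over outcomes with U + V ≥ 7 gives 99/70.
E[min(U, V) | U + V ≥ 7] = (99/70) / (16/35) = 99/32.

99/32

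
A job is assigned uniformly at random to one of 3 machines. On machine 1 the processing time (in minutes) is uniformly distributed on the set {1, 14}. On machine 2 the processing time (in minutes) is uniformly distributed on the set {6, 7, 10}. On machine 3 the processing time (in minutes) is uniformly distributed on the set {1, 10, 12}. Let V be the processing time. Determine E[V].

137/18

E[V | machine 1] = (1+14)/2 = 15/2.
E[V | machine 2] = (6+7+10)/3 = 23/3.
E[V | machine 3] = (1+10+12)/3 = 23/3.
E[V] = (1/3)·(15/2) + (1/3)·(23/3) + (1/3)·(23/3) = 137/18.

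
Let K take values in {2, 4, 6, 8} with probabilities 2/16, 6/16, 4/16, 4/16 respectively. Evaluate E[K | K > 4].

P(K > 4) = 1/2.
Σ over the event: 6·1/4 + 8·1/4 = 7/2.
E[K | K > 4] = (7/2) / (1/2) = 7.

7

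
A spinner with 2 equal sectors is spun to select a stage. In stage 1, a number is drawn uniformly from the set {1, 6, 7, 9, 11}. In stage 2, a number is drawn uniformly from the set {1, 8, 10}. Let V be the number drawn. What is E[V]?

197/30

E[V | stage 1] = (1+6+7+9+11)/5 = 34/5.
E[V | stage 2] = (1+8+10)/3 = 19/3.
By the law of total expectation,
E[V] = (1/2)·(34/5) + (1/2)·(19/3) = 197/30.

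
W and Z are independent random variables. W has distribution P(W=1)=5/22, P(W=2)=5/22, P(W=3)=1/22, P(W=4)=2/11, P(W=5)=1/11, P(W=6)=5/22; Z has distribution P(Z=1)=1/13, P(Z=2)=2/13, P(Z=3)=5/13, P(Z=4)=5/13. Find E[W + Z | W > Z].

1037/131

P(W > Z) = 131/286.
Summing (W+Z)·P(x,y) over outcomes with W > Z gives 1037/286.
E[W + Z | W > Z] = (1037/286) / (131/286) = 1037/131.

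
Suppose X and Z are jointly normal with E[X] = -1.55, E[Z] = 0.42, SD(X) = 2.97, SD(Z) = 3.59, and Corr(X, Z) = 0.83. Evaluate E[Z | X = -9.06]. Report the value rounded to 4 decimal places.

For a bivariate normal, E[Z | X=x] = μ_Z + ρ·(σ_Z/σ_X)·(x − μ_X).
E[Z | X=-9.06] = 0.42 + (0.83)·(3.59/2.97)·(-9.06 − (-1.55)) = 0.42 + (1.003266)·(-7.51) = -7.1145.

-7.1145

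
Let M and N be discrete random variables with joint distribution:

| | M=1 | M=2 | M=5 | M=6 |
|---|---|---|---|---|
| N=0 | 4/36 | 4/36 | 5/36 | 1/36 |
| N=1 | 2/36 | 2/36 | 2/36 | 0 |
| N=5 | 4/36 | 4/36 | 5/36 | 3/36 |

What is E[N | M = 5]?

P(M = 5) = 1/3.
Summing N·P(M=x,N=y) over the conditioning event gives 3/4.
E[N | M = 5] = (3/4) / (1/3) = 9/4.

9/4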